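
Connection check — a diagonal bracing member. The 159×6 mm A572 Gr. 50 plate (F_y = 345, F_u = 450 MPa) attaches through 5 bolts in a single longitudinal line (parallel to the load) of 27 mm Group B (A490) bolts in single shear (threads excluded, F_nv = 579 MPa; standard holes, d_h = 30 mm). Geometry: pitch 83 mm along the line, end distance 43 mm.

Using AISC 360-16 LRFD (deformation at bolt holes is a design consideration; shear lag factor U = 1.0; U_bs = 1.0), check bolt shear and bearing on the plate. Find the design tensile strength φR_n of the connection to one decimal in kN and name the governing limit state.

Bolt shear: A_b = π(27)²/4 = 572.56 mm². φR_n = 0.75 × 579 × 572.56 × 5 × 1 = 1243.2 kN.
Bearing (6 mm plate, F_u = 450 MPa): end bolts L_c = 43 − 30/2 = 28, R_n = min(1.2×28×6×450, 2.4×27×6×450) = 90.72 kN/bolt; interior L_c = 83 − 30 = 53, R_n = 171.72 kN/bolt. φR_n = 0.75 × (1×90.72 + 4×171.72) = 583.2 kN.
Governing: min(1243.2, 583.2) = 583.2 kN → bearing.

583.2 kN (bearing governs)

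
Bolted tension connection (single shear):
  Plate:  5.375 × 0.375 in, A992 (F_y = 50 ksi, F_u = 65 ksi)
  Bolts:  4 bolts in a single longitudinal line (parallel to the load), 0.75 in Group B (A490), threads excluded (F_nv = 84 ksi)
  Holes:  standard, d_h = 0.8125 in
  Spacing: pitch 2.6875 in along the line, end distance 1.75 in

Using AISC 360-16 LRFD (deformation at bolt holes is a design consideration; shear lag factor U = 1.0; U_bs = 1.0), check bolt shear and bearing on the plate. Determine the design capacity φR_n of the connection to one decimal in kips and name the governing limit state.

Bolt shear: A_b = π(0.75)²/4 = 0.44179 in². φR_n = 0.75 × 84 × 0.44179 × 4 × 1 = 111.3 kips.
Bearing (0.375 in plate, F_u = 65 ksi): end bolts L_c = 1.75 − 0.8125/2 = 1.34375, R_n = min(1.2×1.34375×0.375×65, 2.4×0.75×0.375×65) = 39.305 kips/bolt; interior L_c = 2.6875 − 0.8125 = 1.875, R_n = 43.875 kips/bolt. φR_n = 0.75 × (1×39.305 + 3×43.875) = 128.2 kips.
Governing: min(111.3, 128.2) = 111.3 kips → bolt shear.

111.3 kips (bolt shear governs)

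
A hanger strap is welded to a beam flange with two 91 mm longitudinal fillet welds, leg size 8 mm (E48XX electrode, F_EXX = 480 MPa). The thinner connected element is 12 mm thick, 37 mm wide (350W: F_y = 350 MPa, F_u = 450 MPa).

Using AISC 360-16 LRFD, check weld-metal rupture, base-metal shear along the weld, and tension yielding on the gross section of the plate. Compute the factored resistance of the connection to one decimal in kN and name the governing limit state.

Weld metal: throat = 0.707×8 = 5.656 mm, L = 2×91 = 182 mm. φR_n = 0.75 × 0.6 × 480 × 5.656 × 182 = 222.3 kN.
Base metal shear (12 mm plate): yield φR_n = 1.0×0.6×350×12×182 = 458.6 kN; rupture φR_n = 0.75×0.6×450×12×182 = 442.3 kN; take 442.3 kN (rupture).
Tension yield (gross): A_g = 37×12 = 444 mm². φR_n = 0.90 × 350 × 444 = 139.9 kN.
Governing: min(222.3, 442.3, 139.9) = 139.9 kN → gross-section yield.

139.9 kN (gross-section yield governs)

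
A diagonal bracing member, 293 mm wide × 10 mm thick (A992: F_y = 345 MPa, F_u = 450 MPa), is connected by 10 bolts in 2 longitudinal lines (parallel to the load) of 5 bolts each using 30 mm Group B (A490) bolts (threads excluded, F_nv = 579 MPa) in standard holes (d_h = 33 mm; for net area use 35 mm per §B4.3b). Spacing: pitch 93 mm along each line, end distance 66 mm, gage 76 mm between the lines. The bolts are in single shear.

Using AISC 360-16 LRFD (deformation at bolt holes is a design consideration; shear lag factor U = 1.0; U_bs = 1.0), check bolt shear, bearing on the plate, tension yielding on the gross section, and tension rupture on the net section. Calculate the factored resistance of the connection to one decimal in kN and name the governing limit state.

Bolt shear: A_b = π(30)²/4 = 706.86 mm². φR_n = 0.75 × 579 × 706.86 × 10 × 1 = 3069.5 kN.
Bearing (10 mm plate, F_u = 450 MPa): end bolts L_c = 66 − 33/2 = 49.5, R_n = min(1.2×49.5×10×450, 2.4×30×10×450) = 267.3 kN/bolt; interior L_c = 93 − 33 = 60, R_n = 324 kN/bolt. φR_n = 0.75 × (2×267.3 + 8×324) = 2345.0 kN.
Tension yield (gross): A_g = 293×10 = 2930 mm². φR_n = 0.90 × 345 × 2930 = 909.8 kN.
Tension rupture (net): A_n = (293 − 2×35)×10 = 2230 mm² (U = 1.0, A_e = A_n). φR_n = 0.75 × 450 × 2230 = 752.6 kN.
Governing: min(3069.5, 2345.0, 909.8, 752.6) = 752.6 kN → net-section rupture.

752.6 kN (net-section rupture governs)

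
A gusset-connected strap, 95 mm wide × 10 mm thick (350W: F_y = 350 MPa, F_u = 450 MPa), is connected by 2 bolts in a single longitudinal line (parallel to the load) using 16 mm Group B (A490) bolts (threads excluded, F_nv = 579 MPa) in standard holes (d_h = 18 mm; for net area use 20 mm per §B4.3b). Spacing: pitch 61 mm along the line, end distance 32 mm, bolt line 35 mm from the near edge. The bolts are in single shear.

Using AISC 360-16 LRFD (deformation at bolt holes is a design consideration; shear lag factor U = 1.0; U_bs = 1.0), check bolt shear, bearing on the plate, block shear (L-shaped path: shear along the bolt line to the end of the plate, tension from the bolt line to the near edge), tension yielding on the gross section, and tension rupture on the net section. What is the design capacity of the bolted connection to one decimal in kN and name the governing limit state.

174.6 kN (bolt shear governs)

Bolt shear: A_b = π(16)²/4 = 201.06 mm². φR_n = 0.75 × 579 × 201.06 × 2 × 1 = 174.6 kN.
Bearing (10 mm plate, F_u = 450 MPa): end bolts L_c = 32 − 18/2 = 23, R_n = min(1.2×23×10×450, 2.4×16×10×450) = 124.2 kN/bolt; interior L_c = 61 − 18 = 43, R_n = 172.8 kN/bolt. φR_n = 0.75 × (1×124.2 + 1×172.8) = 222.8 kN.
Block shear: shear path 1×[32+1×61] = 1×93 mm, A_gv = 930, A_nv = 1×(93 − 1.5×20)×10 = 630 mm²; tension to near edge: (35 − 0.5×20)×10 = 250 mm². R_n = min(0.6×450×630, 0.6×350×930) + 1.0×450×250 = min(170.1, 195.3) + 112.5 = 282.6 kN. φR_n = 0.75 × 282.6 = 212.0 kN.
Tension yield (gross): A_g = 95×10 = 950 mm². φR_n = 0.90 × 350 × 950 = 299.3 kN.
Tension rupture (net): A_n = (95 − 1×20)×10 = 750 mm² (U = 1.0, A_e = A_n). φR_n = 0.75 × 450 × 750 = 253.1 kN.
Governing: min(174.6, 222.8, 212.0, 299.3, 253.1) = 174.6 kN → bolt shear.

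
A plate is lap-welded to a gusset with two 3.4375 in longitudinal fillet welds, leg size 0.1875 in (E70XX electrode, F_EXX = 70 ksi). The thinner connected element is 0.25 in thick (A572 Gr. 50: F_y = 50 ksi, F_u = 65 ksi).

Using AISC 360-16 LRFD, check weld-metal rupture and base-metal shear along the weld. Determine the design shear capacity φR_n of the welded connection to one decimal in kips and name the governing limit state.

Weld metal: throat = 0.707×0.1875 = 0.13256 in, L = 2×3.4375 = 6.875 in. φR_n = 0.75 × 0.6 × 70 × 0.13256 × 6.875 = 28.7 kips.
Base metal shear (0.25 in plate): yield φR_n = 1.0×0.6×50×0.25×6.875 = 51.6 kips; rupture φR_n = 0.75×0.6×65×0.25×6.875 = 50.3 kips; take 50.3 kips (rupture).
Governing: min(28.7, 50.3) = 28.7 kips → weld metal.

28.7 kips (weld metal governs)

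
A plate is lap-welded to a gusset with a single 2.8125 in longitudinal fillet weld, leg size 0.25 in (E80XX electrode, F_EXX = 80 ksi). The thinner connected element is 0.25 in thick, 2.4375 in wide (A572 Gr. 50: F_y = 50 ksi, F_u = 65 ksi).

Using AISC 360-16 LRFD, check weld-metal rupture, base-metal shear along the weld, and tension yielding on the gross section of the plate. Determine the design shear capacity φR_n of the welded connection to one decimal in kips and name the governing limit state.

17.9 kips (weld metal governs)

Weld metal: throat = 0.707×0.25 = 0.17675 in, L = 2.8125 in. φR_n = 0.75 × 0.6 × 80 × 0.17675 × 2.8125 = 17.9 kips.
Base metal shear (0.25 in plate): yield φR_n = 1.0×0.6×50×0.25×2.8125 = 21.1 kips; rupture φR_n = 0.75×0.6×65×0.25×2.8125 = 20.6 kips; take 20.6 kips (rupture).
Tension yield (gross): A_g = 2.4375×0.25 = 0.60938 in². φR_n = 0.90 × 50 × 0.60938 = 27.4 kips.
Governing: min(17.9, 20.6, 27.4) = 17.9 kips → weld metal.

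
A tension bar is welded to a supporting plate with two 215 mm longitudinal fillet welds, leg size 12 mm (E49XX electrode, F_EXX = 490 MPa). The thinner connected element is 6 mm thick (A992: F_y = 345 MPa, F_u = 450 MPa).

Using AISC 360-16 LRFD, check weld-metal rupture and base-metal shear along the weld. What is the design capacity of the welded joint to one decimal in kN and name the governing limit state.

Weld metal: throat = 0.707×12 = 8.484 mm, L = 2×215 = 430 mm. φR_n = 0.75 × 0.6 × 490 × 8.484 × 430 = 804.4 kN.
Base metal shear (6 mm plate): yield φR_n = 1.0×0.6×345×6×430 = 534.1 kN; rupture φR_n = 0.75×0.6×450×6×430 = 522.5 kN; take 522.5 kN (rupture).
Governing: min(804.4, 522.5) = 522.5 kN → base-metal shear.

522.5 kN (base-metal shear governs)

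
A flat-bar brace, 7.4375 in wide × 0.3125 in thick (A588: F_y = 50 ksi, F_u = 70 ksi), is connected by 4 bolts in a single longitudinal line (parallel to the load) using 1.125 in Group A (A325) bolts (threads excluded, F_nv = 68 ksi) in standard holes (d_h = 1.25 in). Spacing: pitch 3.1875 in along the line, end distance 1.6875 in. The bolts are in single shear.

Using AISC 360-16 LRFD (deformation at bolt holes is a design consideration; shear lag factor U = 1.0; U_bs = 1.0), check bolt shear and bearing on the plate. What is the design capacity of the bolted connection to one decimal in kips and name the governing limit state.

Bolt shear: A_b = π(1.125)²/4 = 0.99402 in². φR_n = 0.75 × 68 × 0.99402 × 4 × 1 = 202.8 kips.
Bearing (0.3125 in plate, F_u = 70 ksi): end bolts L_c = 1.6875 − 1.25/2 = 1.0625, R_n = min(1.2×1.0625×0.3125×70, 2.4×1.125×0.3125×70) = 27.891 kips/bolt; interior L_c = 3.1875 − 1.25 = 1.9375, R_n = 50.859 kips/bolt. φR_n = 0.75 × (1×27.891 + 3×50.859) = 135.4 kips.
Governing: min(202.8, 135.4) = 135.4 kips → bearing.

135.4 kips (bearing governs)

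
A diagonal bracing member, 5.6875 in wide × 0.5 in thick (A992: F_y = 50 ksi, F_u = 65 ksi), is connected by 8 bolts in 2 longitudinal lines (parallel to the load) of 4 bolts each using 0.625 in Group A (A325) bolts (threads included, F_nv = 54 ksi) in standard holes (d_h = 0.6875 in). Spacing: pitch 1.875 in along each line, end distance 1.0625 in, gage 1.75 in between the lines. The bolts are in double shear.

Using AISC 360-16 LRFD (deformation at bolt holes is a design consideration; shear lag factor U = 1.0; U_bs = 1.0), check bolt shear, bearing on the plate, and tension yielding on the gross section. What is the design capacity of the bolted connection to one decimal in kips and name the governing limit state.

128.0 kips (gross-section yield governs)

Bolt shear: A_b = π(0.625)²/4 = 0.3068 in². φR_n = 0.75 × 54 × 0.3068 × 8 × 2 = 198.8 kips.
Bearing (0.5 in plate, F_u = 65 ksi): end bolts L_c = 1.0625 − 0.6875/2 = 0.71875, R_n = min(1.2×0.71875×0.5×65, 2.4×0.625×0.5×65) = 28.031 kips/bolt; interior L_c = 1.875 − 0.6875 = 1.1875, R_n = 46.313 kips/bolt. φR_n = 0.75 × (2×28.031 + 6×46.313) = 250.5 kips.
Tension yield (gross): A_g = 5.6875×0.5 = 2.8438 in². φR_n = 0.90 × 50 × 2.8438 = 128.0 kips.
Governing: min(198.8, 250.5, 128.0) = 128.0 kips → gross-section yield.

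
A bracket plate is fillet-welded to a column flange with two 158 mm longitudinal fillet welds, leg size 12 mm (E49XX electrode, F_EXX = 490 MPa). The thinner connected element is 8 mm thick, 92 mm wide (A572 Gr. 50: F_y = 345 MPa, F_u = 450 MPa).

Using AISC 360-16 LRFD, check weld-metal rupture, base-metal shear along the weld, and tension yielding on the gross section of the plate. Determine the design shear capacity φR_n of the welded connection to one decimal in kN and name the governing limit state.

Weld metal: throat = 0.707×12 = 8.484 mm, L = 2×158 = 316 mm. φR_n = 0.75 × 0.6 × 490 × 8.484 × 316 = 591.1 kN.
Base metal shear (8 mm plate): yield φR_n = 1.0×0.6×345×8×316 = 523.3 kN; rupture φR_n = 0.75×0.6×450×8×316 = 511.9 kN; take 511.9 kN (rupture).
Tension yield (gross): A_g = 92×8 = 736 mm². φR_n = 0.90 × 345 × 736 = 228.5 kN.
Governing: min(591.1, 511.9, 228.5) = 228.5 kN → gross-section yield.

228.5 kN (gross-section yield governs)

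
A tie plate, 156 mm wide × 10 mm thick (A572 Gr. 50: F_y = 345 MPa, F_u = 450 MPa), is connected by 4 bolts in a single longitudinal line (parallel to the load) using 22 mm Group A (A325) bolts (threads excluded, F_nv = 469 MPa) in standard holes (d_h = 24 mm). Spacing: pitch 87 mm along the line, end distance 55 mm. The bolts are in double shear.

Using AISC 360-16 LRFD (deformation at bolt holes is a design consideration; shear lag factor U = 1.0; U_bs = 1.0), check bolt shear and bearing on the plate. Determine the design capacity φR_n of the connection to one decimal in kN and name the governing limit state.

Bolt shear: A_b = π(22)²/4 = 380.13 mm². φR_n = 0.75 × 469 × 380.13 × 4 × 2 = 1069.7 kN.
Bearing (10 mm plate, F_u = 450 MPa): end bolts L_c = 55 − 24/2 = 43, R_n = min(1.2×43×10×450, 2.4×22×10×450) = 232.2 kN/bolt; interior L_c = 87 − 24 = 63, R_n = 237.6 kN/bolt. φR_n = 0.75 × (1×232.2 + 3×237.6) = 708.8 kN.
Governing: min(1069.7, 708.8) = 708.8 kN → bearing.

708.8 kN (bearing governs)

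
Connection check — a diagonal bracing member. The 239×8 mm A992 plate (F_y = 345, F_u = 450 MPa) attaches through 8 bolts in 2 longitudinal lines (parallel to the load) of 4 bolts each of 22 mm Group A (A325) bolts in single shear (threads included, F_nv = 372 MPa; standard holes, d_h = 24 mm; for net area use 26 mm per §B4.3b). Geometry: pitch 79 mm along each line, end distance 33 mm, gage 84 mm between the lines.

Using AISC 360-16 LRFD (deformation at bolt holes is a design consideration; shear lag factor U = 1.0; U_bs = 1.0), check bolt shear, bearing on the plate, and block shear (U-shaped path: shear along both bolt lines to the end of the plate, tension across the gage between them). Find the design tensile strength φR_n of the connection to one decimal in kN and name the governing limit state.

Bolt shear: A_b = π(22)²/4 = 380.13 mm². φR_n = 0.75 × 372 × 380.13 × 8 × 1 = 848.5 kN.
Bearing (8 mm plate, F_u = 450 MPa): end bolts L_c = 33 − 24/2 = 21, R_n = min(1.2×21×8×450, 2.4×22×8×450) = 90.72 kN/bolt; interior L_c = 79 − 24 = 55, R_n = 190.08 kN/bolt. φR_n = 0.75 × (2×90.72 + 6×190.08) = 991.4 kN.
Block shear: shear path 2×[33+3×79] = 2×270 mm, A_gv = 4320, A_nv = 2×(270 − 3.5×26)×8 = 2864 mm²; tension across gage: (84 − 1×26)×8 = 464 mm². R_n = min(0.6×450×2864, 0.6×345×4320) + 1.0×450×464 = min(773.28, 894.24) + 208.8 = 982.08 kN. φR_n = 0.75 × 982.08 = 736.6 kN.
Governing: min(848.5, 991.4, 736.6) = 736.6 kN → block shear.

736.6 kN (block shear governs)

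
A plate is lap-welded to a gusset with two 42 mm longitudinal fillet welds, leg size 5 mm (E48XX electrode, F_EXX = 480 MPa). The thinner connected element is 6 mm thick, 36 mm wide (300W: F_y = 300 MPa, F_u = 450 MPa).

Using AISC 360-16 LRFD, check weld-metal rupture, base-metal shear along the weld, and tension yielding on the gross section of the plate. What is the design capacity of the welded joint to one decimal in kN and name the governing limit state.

58.3 kN (gross-section yield governs)

Weld metal: throat = 0.707×5 = 3.535 mm, L = 2×42 = 84 mm. φR_n = 0.75 × 0.6 × 480 × 3.535 × 84 = 64.1 kN.
Base metal shear (6 mm plate): yield φR_n = 1.0×0.6×300×6×84 = 90.7 kN; rupture φR_n = 0.75×0.6×450×6×84 = 102.1 kN; take 90.7 kN (yield).
Tension yield (gross): A_g = 36×6 = 216 mm². φR_n = 0.90 × 300 × 216 = 58.3 kN.
Governing: min(64.1, 90.7, 58.3) = 58.3 kN → gross-section yield.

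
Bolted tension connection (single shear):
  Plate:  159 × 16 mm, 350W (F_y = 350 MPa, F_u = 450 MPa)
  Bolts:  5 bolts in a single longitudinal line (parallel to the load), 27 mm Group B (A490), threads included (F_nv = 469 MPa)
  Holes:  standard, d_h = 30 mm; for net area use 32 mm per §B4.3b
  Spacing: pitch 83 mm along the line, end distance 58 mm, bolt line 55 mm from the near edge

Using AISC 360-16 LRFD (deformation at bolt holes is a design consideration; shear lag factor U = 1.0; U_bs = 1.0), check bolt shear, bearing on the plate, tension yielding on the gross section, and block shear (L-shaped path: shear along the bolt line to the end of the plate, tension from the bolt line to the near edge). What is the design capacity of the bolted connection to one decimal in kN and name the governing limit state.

Bolt shear: A_b = π(27)²/4 = 572.56 mm². φR_n = 0.75 × 469 × 572.56 × 5 × 1 = 1007.0 kN.
Bearing (16 mm plate, F_u = 450 MPa): end bolts L_c = 58 − 30/2 = 43, R_n = min(1.2×43×16×450, 2.4×27×16×450) = 371.52 kN/bolt; interior L_c = 83 − 30 = 53, R_n = 457.92 kN/bolt. φR_n = 0.75 × (1×371.52 + 4×457.92) = 1652.4 kN.
Tension yield (gross): A_g = 159×16 = 2544 mm². φR_n = 0.90 × 350 × 2544 = 801.4 kN.
Block shear: shear path 1×[58+4×83] = 1×390 mm, A_gv = 6240, A_nv = 1×(390 − 4.5×32)×16 = 3936 mm²; tension to near edge: (55 − 0.5×32)×16 = 624 mm². R_n = min(0.6×450×3936, 0.6×350×6240) + 1.0×450×624 = min(1062.7, 1310.4) + 280.8 = 1343.5 kN. φR_n = 0.75 × 1343.5 = 1007.6 kN.
Governing: min(1007.0, 1652.4, 801.4, 1007.6) = 801.4 kN → gross-section yield.

801.4 kN (gross-section yield governs)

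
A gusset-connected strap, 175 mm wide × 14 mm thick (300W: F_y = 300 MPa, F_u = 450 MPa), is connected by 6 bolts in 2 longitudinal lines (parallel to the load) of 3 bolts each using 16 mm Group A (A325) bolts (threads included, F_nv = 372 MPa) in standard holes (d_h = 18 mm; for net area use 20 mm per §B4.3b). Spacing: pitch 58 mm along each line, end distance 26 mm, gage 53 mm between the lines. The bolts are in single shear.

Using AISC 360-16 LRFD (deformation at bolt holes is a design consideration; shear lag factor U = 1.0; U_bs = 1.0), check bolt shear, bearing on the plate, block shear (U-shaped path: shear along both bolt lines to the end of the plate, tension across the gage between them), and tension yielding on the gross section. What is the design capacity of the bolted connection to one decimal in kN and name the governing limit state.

336.6 kN (bolt shear governs)

Bolt shear: A_b = π(16)²/4 = 201.06 mm². φR_n = 0.75 × 372 × 201.06 × 6 × 1 = 336.6 kN.
Bearing (14 mm plate, F_u = 450 MPa): end bolts L_c = 26 − 18/2 = 17, R_n = min(1.2×17×14×450, 2.4×16×14×450) = 128.52 kN/bolt; interior L_c = 58 − 18 = 40, R_n = 241.92 kN/bolt. φR_n = 0.75 × (2×128.52 + 4×241.92) = 918.5 kN.
Block shear: shear path 2×[26+2×58] = 2×142 mm, A_gv = 3976, A_nv = 2×(142 − 2.5×20)×14 = 2576 mm²; tension across gage: (53 − 1×20)×14 = 462 mm². R_n = min(0.6×450×2576, 0.6×300×3976) + 1.0×450×462 = min(695.52, 715.68) + 207.9 = 903.42 kN. φR_n = 0.75 × 903.42 = 677.6 kN.
Tension yield (gross): A_g = 175×14 = 2450 mm². φR_n = 0.90 × 300 × 2450 = 661.5 kN.
Governing: min(336.6, 918.5, 677.6, 661.5) = 336.6 kN → bolt shear.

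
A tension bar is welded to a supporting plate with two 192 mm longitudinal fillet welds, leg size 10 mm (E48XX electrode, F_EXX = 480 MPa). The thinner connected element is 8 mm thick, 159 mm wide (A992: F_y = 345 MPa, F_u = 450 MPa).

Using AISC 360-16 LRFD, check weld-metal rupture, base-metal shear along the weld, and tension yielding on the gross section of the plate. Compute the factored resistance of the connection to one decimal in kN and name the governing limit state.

395.0 kN (gross-section yield governs)

Weld metal: throat = 0.707×10 = 7.07 mm, L = 2×192 = 384 mm. φR_n = 0.75 × 0.6 × 480 × 7.07 × 384 = 586.4 kN.
Base metal shear (8 mm plate): yield φR_n = 1.0×0.6×345×8×384 = 635.9 kN; rupture φR_n = 0.75×0.6×450×8×384 = 622.1 kN; take 622.1 kN (rupture).
Tension yield (gross): A_g = 159×8 = 1272 mm². φR_n = 0.90 × 345 × 1272 = 395.0 kN.
Governing: min(586.4, 622.1, 395.0) = 395.0 kN → gross-section yield.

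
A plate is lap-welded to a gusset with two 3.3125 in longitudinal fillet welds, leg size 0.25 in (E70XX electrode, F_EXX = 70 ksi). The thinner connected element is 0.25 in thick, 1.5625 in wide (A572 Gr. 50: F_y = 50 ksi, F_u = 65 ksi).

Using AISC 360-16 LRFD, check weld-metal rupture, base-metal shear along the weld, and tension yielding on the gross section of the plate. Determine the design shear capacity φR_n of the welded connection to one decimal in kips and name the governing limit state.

17.6 kips (gross-section yield governs)

Weld metal: throat = 0.707×0.25 = 0.17675 in, L = 2×3.3125 = 6.625 in. φR_n = 0.75 × 0.6 × 70 × 0.17675 × 6.625 = 36.9 kips.
Base metal shear (0.25 in plate): yield φR_n = 1.0×0.6×50×0.25×6.625 = 49.7 kips; rupture φR_n = 0.75×0.6×65×0.25×6.625 = 48.4 kips; take 48.4 kips (rupture).
Tension yield (gross): A_g = 1.5625×0.25 = 0.39063 in². φR_n = 0.90 × 50 × 0.39063 = 17.6 kips.
Governing: min(36.9, 48.4, 17.6) = 17.6 kips → gross-section yield.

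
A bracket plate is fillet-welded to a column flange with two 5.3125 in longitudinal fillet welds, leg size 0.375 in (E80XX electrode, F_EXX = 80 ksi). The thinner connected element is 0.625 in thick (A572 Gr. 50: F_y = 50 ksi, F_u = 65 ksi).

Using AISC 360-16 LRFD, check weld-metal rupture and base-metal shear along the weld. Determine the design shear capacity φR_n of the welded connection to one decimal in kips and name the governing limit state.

101.4 kips (weld metal governs)

Weld metal: throat = 0.707×0.375 = 0.26513 in, L = 2×5.3125 = 10.625 in. φR_n = 0.75 × 0.6 × 80 × 0.26513 × 10.625 = 101.4 kips.
Base metal shear (0.625 in plate): yield φR_n = 1.0×0.6×50×0.625×10.625 = 199.2 kips; rupture φR_n = 0.75×0.6×65×0.625×10.625 = 194.2 kips; take 194.2 kips (rupture).
Governing: min(101.4, 194.2) = 101.4 kips → weld metal.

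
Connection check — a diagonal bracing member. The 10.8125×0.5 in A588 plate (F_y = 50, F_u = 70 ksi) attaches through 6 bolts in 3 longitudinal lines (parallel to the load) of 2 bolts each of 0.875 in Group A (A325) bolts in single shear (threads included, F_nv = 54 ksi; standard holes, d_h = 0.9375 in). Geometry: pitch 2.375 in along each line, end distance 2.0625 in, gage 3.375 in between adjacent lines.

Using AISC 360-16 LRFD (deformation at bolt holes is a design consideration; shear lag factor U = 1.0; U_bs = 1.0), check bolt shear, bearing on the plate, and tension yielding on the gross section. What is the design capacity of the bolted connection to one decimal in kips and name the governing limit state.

146.1 kips (bolt shear governs)

Bolt shear: A_b = π(0.875)²/4 = 0.60132 in². φR_n = 0.75 × 54 × 0.60132 × 6 × 1 = 146.1 kips.
Bearing (0.5 in plate, F_u = 70 ksi): end bolts L_c = 2.0625 − 0.9375/2 = 1.59375, R_n = min(1.2×1.59375×0.5×70, 2.4×0.875×0.5×70) = 66.938 kips/bolt; interior L_c = 2.375 − 0.9375 = 1.4375, R_n = 60.375 kips/bolt. φR_n = 0.75 × (3×66.938 + 3×60.375) = 286.5 kips.
Tension yield (gross): A_g = 10.8125×0.5 = 5.4063 in². φR_n = 0.90 × 50 × 5.4063 = 243.3 kips.
Governing: min(146.1, 286.5, 243.3) = 146.1 kips → bolt shear.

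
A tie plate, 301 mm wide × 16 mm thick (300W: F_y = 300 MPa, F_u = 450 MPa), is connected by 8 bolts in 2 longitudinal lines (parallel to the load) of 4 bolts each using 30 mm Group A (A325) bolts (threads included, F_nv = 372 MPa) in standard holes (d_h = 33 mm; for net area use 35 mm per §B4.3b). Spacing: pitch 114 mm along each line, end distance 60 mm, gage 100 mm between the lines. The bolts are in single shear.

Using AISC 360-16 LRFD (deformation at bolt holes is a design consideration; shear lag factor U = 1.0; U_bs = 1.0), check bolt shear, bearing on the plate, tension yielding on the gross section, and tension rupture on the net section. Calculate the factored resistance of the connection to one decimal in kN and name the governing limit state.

1247.4 kN (net-section rupture governs)

Bolt shear: A_b = π(30)²/4 = 706.86 mm². φR_n = 0.75 × 372 × 706.86 × 8 × 1 = 1577.7 kN.
Bearing (16 mm plate, F_u = 450 MPa): end bolts L_c = 60 − 33/2 = 43.5, R_n = min(1.2×43.5×16×450, 2.4×30×16×450) = 375.84 kN/bolt; interior L_c = 114 − 33 = 81, R_n = 518.4 kN/bolt. φR_n = 0.75 × (2×375.84 + 6×518.4) = 2896.6 kN.
Tension yield (gross): A_g = 301×16 = 4816 mm². φR_n = 0.90 × 300 × 4816 = 1300.3 kN.
Tension rupture (net): A_n = (301 − 2×35)×16 = 3696 mm² (U = 1.0, A_e = A_n). φR_n = 0.75 × 450 × 3696 = 1247.4 kN.
Governing: min(1577.7, 2896.6, 1300.3, 1247.4) = 1247.4 kN → net-section rupture.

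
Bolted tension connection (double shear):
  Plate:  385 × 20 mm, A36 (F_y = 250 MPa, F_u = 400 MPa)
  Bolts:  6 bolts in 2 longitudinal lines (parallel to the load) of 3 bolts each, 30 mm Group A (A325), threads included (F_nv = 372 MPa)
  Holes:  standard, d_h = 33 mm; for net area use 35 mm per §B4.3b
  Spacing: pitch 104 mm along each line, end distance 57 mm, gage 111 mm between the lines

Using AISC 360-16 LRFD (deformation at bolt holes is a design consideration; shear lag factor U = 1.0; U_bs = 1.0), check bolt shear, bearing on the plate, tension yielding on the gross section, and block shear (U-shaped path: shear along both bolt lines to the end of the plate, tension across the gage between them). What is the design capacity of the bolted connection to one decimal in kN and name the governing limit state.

1648.5 kN (block shear governs)

Bolt shear: A_b = π(30)²/4 = 706.86 mm². φR_n = 0.75 × 372 × 706.86 × 6 × 2 = 2366.6 kN.
Bearing (20 mm plate, F_u = 400 MPa): end bolts L_c = 57 − 33/2 = 40.5, R_n = min(1.2×40.5×20×400, 2.4×30×20×400) = 388.8 kN/bolt; interior L_c = 104 − 33 = 71, R_n = 576 kN/bolt. φR_n = 0.75 × (2×388.8 + 4×576) = 2311.2 kN.
Tension yield (gross): A_g = 385×20 = 7700 mm². φR_n = 0.90 × 250 × 7700 = 1732.5 kN.
Block shear: shear path 2×[57+2×104] = 2×265 mm, A_gv = 10600, A_nv = 2×(265 − 2.5×35)×20 = 7100 mm²; tension across gage: (111 − 1×35)×20 = 1520 mm². R_n = min(0.6×400×7100, 0.6×250×10600) + 1.0×400×1520 = min(1704, 1590) + 608 = 2198 kN. φR_n = 0.75 × 2198 = 1648.5 kN.
Governing: min(2366.6, 2311.2, 1732.5, 1648.5) = 1648.5 kN → block shear.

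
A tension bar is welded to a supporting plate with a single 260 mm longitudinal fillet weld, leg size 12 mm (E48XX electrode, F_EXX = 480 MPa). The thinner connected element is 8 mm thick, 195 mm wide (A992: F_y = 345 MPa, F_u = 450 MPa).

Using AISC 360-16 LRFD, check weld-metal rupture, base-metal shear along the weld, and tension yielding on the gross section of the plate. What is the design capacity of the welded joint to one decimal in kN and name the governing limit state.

421.2 kN (base-metal shear governs)

Weld metal: throat = 0.707×12 = 8.484 mm, L = 260 mm. φR_n = 0.75 × 0.6 × 480 × 8.484 × 260 = 476.5 kN.
Base metal shear (8 mm plate): yield φR_n = 1.0×0.6×345×8×260 = 430.6 kN; rupture φR_n = 0.75×0.6×450×8×260 = 421.2 kN; take 421.2 kN (rupture).
Tension yield (gross): A_g = 195×8 = 1560 mm². φR_n = 0.90 × 345 × 1560 = 484.4 kN.
Governing: min(476.5, 421.2, 484.4) = 421.2 kN → base-metal shear.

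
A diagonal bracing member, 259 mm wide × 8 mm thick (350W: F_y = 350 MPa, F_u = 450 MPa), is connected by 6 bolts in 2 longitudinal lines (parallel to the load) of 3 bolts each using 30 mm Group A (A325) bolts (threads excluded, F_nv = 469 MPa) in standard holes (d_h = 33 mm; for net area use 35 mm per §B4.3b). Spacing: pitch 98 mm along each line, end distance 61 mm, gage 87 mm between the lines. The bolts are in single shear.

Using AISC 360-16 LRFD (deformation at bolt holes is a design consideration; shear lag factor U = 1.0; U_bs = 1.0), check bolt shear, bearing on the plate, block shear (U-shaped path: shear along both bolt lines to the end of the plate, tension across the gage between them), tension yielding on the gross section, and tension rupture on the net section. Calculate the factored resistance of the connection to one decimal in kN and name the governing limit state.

510.3 kN (net-section rupture governs)

Bolt shear: A_b = π(30)²/4 = 706.86 mm². φR_n = 0.75 × 469 × 706.86 × 6 × 1 = 1491.8 kN.
Bearing (8 mm plate, F_u = 450 MPa): end bolts L_c = 61 − 33/2 = 44.5, R_n = min(1.2×44.5×8×450, 2.4×30×8×450) = 192.24 kN/bolt; interior L_c = 98 − 33 = 65, R_n = 259.2 kN/bolt. φR_n = 0.75 × (2×192.24 + 4×259.2) = 1066.0 kN.
Block shear: shear path 2×[61+2×98] = 2×257 mm, A_gv = 4112, A_nv = 2×(257 − 2.5×35)×8 = 2712 mm²; tension across gage: (87 − 1×35)×8 = 416 mm². R_n = min(0.6×450×2712, 0.6×350×4112) + 1.0×450×416 = min(732.24, 863.52) + 187.2 = 919.44 kN. φR_n = 0.75 × 919.44 = 689.6 kN.
Tension yield (gross): A_g = 259×8 = 2072 mm². φR_n = 0.90 × 350 × 2072 = 652.7 kN.
Tension rupture (net): A_n = (259 − 2×35)×8 = 1512 mm² (U = 1.0, A_e = A_n). φR_n = 0.75 × 450 × 1512 = 510.3 kN.
Governing: min(1491.8, 1066.0, 689.6, 652.7, 510.3) = 510.3 kN → net-section rupture.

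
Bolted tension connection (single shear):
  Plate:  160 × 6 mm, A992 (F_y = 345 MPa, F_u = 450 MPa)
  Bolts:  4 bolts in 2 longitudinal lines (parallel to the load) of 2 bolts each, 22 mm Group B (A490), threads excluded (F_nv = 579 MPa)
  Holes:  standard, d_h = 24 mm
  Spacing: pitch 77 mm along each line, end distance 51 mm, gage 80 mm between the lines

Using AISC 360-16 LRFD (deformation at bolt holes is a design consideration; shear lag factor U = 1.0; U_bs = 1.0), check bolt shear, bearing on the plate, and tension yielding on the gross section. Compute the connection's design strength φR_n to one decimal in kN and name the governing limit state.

Bolt shear: A_b = π(22)²/4 = 380.13 mm². φR_n = 0.75 × 579 × 380.13 × 4 × 1 = 660.3 kN.
Bearing (6 mm plate, F_u = 450 MPa): end bolts L_c = 51 − 24/2 = 39, R_n = min(1.2×39×6×450, 2.4×22×6×450) = 126.36 kN/bolt; interior L_c = 77 − 24 = 53, R_n = 142.56 kN/bolt. φR_n = 0.75 × (2×126.36 + 2×142.56) = 403.4 kN.
Tension yield (gross): A_g = 160×6 = 960 mm². φR_n = 0.90 × 345 × 960 = 298.1 kN.
Governing: min(660.3, 403.4, 298.1) = 298.1 kN → gross-section yield.

298.1 kN (gross-section yield governs)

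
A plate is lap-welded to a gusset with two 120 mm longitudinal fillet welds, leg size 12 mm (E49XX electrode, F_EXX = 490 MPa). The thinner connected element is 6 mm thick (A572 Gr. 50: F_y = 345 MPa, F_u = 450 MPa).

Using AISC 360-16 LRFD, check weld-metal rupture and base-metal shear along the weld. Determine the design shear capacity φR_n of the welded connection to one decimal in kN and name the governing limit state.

291.6 kN (base-metal shear governs)

Weld metal: throat = 0.707×12 = 8.484 mm, L = 2×120 = 240 mm. φR_n = 0.75 × 0.6 × 490 × 8.484 × 240 = 449.0 kN.
Base metal shear (6 mm plate): yield φR_n = 1.0×0.6×345×6×240 = 298.1 kN; rupture φR_n = 0.75×0.6×450×6×240 = 291.6 kN; take 291.6 kN (rupture).
Governing: min(449.0, 291.6) = 291.6 kN → base-metal shear.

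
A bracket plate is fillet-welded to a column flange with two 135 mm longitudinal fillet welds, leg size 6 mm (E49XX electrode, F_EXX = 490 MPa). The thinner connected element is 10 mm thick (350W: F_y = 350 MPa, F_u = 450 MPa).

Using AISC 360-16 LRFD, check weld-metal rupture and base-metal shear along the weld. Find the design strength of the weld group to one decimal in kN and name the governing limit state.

Weld metal: throat = 0.707×6 = 4.242 mm, L = 2×135 = 270 mm. φR_n = 0.75 × 0.6 × 490 × 4.242 × 270 = 252.5 kN.
Base metal shear (10 mm plate): yield φR_n = 1.0×0.6×350×10×270 = 567.0 kN; rupture φR_n = 0.75×0.6×450×10×270 = 546.8 kN; take 546.8 kN (rupture).
Governing: min(252.5, 546.8) = 252.5 kN → weld metal.

252.5 kN (weld metal governs)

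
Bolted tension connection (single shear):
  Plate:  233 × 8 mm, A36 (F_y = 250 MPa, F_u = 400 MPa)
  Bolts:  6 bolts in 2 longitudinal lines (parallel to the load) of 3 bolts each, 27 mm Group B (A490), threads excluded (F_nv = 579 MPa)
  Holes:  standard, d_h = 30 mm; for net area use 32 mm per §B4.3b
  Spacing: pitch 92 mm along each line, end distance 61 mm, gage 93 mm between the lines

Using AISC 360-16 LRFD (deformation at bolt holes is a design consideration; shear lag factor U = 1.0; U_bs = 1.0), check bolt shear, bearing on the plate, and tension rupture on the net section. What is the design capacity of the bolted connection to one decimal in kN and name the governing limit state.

405.6 kN (net-section rupture governs)

Bolt shear: A_b = π(27)²/4 = 572.56 mm². φR_n = 0.75 × 579 × 572.56 × 6 × 1 = 1491.8 kN.
Bearing (8 mm plate, F_u = 400 MPa): end bolts L_c = 61 − 30/2 = 46, R_n = min(1.2×46×8×400, 2.4×27×8×400) = 176.64 kN/bolt; interior L_c = 92 − 30 = 62, R_n = 207.36 kN/bolt. φR_n = 0.75 × (2×176.64 + 4×207.36) = 887.0 kN.
Tension rupture (net): A_n = (233 − 2×32)×8 = 1352 mm² (U = 1.0, A_e = A_n). φR_n = 0.75 × 400 × 1352 = 405.6 kN.
Governing: min(1491.8, 887.0, 405.6) = 405.6 kN → net-section rupture.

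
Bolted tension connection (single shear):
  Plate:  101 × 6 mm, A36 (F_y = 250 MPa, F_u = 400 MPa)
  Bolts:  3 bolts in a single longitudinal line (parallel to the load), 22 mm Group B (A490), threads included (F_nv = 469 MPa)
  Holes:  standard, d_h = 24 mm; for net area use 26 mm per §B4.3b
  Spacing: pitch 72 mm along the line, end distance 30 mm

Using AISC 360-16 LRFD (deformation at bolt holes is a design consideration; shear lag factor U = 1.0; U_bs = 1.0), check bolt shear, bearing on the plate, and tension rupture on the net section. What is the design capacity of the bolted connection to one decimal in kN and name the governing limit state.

135.0 kN (net-section rupture governs)

Bolt shear: A_b = π(22)²/4 = 380.13 mm². φR_n = 0.75 × 469 × 380.13 × 3 × 1 = 401.1 kN.
Bearing (6 mm plate, F_u = 400 MPa): end bolts L_c = 30 − 24/2 = 18, R_n = min(1.2×18×6×400, 2.4×22×6×400) = 51.84 kN/bolt; interior L_c = 72 − 24 = 48, R_n = 126.72 kN/bolt. φR_n = 0.75 × (1×51.84 + 2×126.72) = 229.0 kN.
Tension rupture (net): A_n = (101 − 1×26)×6 = 450 mm² (U = 1.0, A_e = A_n). φR_n = 0.75 × 400 × 450 = 135.0 kN.
Governing: min(401.1, 229.0, 135.0) = 135.0 kN → net-section rupture.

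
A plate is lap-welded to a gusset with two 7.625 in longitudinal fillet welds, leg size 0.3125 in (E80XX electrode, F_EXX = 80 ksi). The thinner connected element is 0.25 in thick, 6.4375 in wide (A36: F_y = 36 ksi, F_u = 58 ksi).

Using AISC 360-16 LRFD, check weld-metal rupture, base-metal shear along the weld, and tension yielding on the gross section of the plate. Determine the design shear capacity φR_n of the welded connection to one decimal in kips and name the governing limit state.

Weld metal: throat = 0.707×0.3125 = 0.22094 in, L = 2×7.625 = 15.25 in. φR_n = 0.75 × 0.6 × 80 × 0.22094 × 15.25 = 121.3 kips.
Base metal shear (0.25 in plate): yield φR_n = 1.0×0.6×36×0.25×15.25 = 82.4 kips; rupture φR_n = 0.75×0.6×58×0.25×15.25 = 99.5 kips; take 82.4 kips (yield).
Tension yield (gross): A_g = 6.4375×0.25 = 1.6094 in². φR_n = 0.90 × 36 × 1.6094 = 52.1 kips.
Governing: min(121.3, 82.4, 52.1) = 52.1 kips → gross-section yield.

52.1 kips (gross-section yield governs)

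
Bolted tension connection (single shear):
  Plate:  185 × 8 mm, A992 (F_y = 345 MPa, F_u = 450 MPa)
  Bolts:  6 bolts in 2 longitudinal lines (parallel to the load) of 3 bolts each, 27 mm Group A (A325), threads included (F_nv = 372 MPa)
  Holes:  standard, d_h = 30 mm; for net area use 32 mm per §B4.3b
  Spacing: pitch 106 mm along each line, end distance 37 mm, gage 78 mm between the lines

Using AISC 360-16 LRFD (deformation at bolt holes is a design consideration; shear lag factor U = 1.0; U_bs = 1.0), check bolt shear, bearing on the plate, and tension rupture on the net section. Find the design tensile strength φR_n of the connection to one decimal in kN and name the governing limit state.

Bolt shear: A_b = π(27)²/4 = 572.56 mm². φR_n = 0.75 × 372 × 572.56 × 6 × 1 = 958.5 kN.
Bearing (8 mm plate, F_u = 450 MPa): end bolts L_c = 37 − 30/2 = 22, R_n = min(1.2×22×8×450, 2.4×27×8×450) = 95.04 kN/bolt; interior L_c = 106 − 30 = 76, R_n = 233.28 kN/bolt. φR_n = 0.75 × (2×95.04 + 4×233.28) = 842.4 kN.
Tension rupture (net): A_n = (185 − 2×32)×8 = 968 mm² (U = 1.0, A_e = A_n). φR_n = 0.75 × 450 × 968 = 326.7 kN.
Governing: min(958.5, 842.4, 326.7) = 326.7 kN → net-section rupture.

326.7 kN (net-section rupture governs)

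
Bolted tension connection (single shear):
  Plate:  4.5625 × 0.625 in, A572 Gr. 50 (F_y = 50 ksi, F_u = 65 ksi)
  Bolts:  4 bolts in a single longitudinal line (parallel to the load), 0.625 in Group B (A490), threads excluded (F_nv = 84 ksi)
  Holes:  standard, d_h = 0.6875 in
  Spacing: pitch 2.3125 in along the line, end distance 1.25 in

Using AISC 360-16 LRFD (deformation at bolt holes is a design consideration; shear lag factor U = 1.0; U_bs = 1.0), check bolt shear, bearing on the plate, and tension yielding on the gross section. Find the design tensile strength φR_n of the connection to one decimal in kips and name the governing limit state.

77.3 kips (bolt shear governs)

Bolt shear: A_b = π(0.625)²/4 = 0.3068 in². φR_n = 0.75 × 84 × 0.3068 × 4 × 1 = 77.3 kips.
Bearing (0.625 in plate, F_u = 65 ksi): end bolts L_c = 1.25 − 0.6875/2 = 0.90625, R_n = min(1.2×0.90625×0.625×65, 2.4×0.625×0.625×65) = 44.18 kips/bolt; interior L_c = 2.3125 − 0.6875 = 1.625, R_n = 60.938 kips/bolt. φR_n = 0.75 × (1×44.18 + 3×60.938) = 170.2 kips.
Tension yield (gross): A_g = 4.5625×0.625 = 2.8516 in². φR_n = 0.90 × 50 × 2.8516 = 128.3 kips.
Governing: min(77.3, 170.2, 128.3) = 77.3 kips → bolt shear.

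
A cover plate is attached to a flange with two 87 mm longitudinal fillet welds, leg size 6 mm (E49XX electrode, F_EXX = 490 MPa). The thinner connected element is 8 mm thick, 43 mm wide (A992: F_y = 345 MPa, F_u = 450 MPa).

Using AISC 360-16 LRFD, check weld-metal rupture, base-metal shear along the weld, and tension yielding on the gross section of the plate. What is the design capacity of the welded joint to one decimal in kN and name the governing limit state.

Weld metal: throat = 0.707×6 = 4.242 mm, L = 2×87 = 174 mm. φR_n = 0.75 × 0.6 × 490 × 4.242 × 174 = 162.8 kN.
Base metal shear (8 mm plate): yield φR_n = 1.0×0.6×345×8×174 = 288.1 kN; rupture φR_n = 0.75×0.6×450×8×174 = 281.9 kN; take 281.9 kN (rupture).
Tension yield (gross): A_g = 43×8 = 344 mm². φR_n = 0.90 × 345 × 344 = 106.8 kN.
Governing: min(162.8, 281.9, 106.8) = 106.8 kN → gross-section yield.

106.8 kN (gross-section yield governs)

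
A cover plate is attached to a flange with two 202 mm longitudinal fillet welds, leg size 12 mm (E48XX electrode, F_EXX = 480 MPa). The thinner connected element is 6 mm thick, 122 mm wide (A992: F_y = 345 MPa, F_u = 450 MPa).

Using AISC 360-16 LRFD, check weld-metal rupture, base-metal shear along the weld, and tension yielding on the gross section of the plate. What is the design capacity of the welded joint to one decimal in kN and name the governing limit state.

Weld metal: throat = 0.707×12 = 8.484 mm, L = 2×202 = 404 mm. φR_n = 0.75 × 0.6 × 480 × 8.484 × 404 = 740.3 kN.
Base metal shear (6 mm plate): yield φR_n = 1.0×0.6×345×6×404 = 501.8 kN; rupture φR_n = 0.75×0.6×450×6×404 = 490.9 kN; take 490.9 kN (rupture).
Tension yield (gross): A_g = 122×6 = 732 mm². φR_n = 0.90 × 345 × 732 = 227.3 kN.
Governing: min(740.3, 490.9, 227.3) = 227.3 kN → gross-section yield.

227.3 kN (gross-section yield governs)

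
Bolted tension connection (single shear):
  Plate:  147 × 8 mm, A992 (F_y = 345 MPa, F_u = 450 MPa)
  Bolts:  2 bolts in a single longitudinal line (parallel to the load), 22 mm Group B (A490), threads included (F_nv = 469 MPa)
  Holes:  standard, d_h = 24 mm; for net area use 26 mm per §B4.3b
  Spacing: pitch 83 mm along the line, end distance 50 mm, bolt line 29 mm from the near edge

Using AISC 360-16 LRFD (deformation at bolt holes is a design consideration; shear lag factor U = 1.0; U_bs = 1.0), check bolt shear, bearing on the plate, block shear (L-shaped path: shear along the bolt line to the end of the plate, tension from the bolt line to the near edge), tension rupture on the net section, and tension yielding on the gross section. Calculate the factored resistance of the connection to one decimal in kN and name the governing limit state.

195.5 kN (block shear governs)

Bolt shear: A_b = π(22)²/4 = 380.13 mm². φR_n = 0.75 × 469 × 380.13 × 2 × 1 = 267.4 kN.
Bearing (8 mm plate, F_u = 450 MPa): end bolts L_c = 50 − 24/2 = 38, R_n = min(1.2×38×8×450, 2.4×22×8×450) = 164.16 kN/bolt; interior L_c = 83 − 24 = 59, R_n = 190.08 kN/bolt. φR_n = 0.75 × (1×164.16 + 1×190.08) = 265.7 kN.
Block shear: shear path 1×[50+1×83] = 1×133 mm, A_gv = 1064, A_nv = 1×(133 − 1.5×26)×8 = 752 mm²; tension to near edge: (29 − 0.5×26)×8 = 128 mm². R_n = min(0.6×450×752, 0.6×345×1064) + 1.0×450×128 = min(203.04, 220.25) + 57.6 = 260.64 kN. φR_n = 0.75 × 260.64 = 195.5 kN.
Tension rupture (net): A_n = (147 − 1×26)×8 = 968 mm² (U = 1.0, A_e = A_n). φR_n = 0.75 × 450 × 968 = 326.7 kN.
Tension yield (gross): A_g = 147×8 = 1176 mm². φR_n = 0.90 × 345 × 1176 = 365.1 kN.
Governing: min(267.4, 265.7, 195.5, 326.7, 365.1) = 195.5 kN → block shear.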